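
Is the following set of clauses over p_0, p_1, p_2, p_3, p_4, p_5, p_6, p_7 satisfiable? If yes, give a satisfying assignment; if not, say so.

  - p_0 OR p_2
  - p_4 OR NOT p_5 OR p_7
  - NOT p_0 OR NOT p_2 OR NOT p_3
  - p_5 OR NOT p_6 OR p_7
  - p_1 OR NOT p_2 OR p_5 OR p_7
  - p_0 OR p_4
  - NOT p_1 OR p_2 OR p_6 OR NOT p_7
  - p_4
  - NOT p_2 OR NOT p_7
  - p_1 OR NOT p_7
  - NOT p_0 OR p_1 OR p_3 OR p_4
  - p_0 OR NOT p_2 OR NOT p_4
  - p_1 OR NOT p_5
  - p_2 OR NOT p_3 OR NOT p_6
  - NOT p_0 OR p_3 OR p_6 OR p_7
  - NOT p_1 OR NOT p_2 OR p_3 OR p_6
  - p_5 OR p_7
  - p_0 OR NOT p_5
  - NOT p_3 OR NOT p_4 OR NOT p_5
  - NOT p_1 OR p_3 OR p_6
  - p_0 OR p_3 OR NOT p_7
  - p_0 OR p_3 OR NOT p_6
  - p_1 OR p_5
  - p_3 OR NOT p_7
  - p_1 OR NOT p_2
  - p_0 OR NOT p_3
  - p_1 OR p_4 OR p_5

Unit clause (p_4) forces p_4 = True.
Try p_0 = False:
  (p_0 OR p_2) forces p_2 = True.
  clause (p_0 OR NOT p_2 OR NOT p_4) is falsified — backtrack.
So p_0 = True.
Set p_1 = True.
Set p_2 = False.
Try p_3 = True:
  (p_2 OR NOT p_3 OR NOT p_6) forces p_6 = False.
  (NOT p_1 OR p_2 OR p_6 OR NOT p_7) forces p_7 = False.
  (p_5 OR p_7) forces p_5 = True.
  clause (NOT p_3 OR NOT p_4 OR NOT p_5) is falsified — backtrack.
So p_3 = False.
  then (NOT p_1 OR p_3 OR p_6) forces p_6 = True.
  then (p_3 OR NOT p_7) forces p_7 = False.
  then (p_5 OR NOT p_6 OR p_7) forces p_5 = True.
All clauses satisfied.

p_0=T; p_1=T; p_2=F; p_3=F; p_4=T; p_5=T; p_6=T; p_7=F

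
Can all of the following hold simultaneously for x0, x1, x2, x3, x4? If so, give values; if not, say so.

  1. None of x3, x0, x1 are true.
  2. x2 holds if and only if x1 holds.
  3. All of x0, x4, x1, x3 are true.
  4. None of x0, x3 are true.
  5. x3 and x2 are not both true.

Unsatisfiable — no assignment works.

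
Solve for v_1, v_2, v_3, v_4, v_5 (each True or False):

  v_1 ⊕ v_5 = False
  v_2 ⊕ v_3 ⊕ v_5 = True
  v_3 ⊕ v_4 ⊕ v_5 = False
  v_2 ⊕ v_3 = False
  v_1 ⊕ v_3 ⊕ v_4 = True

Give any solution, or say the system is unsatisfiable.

Adding constraints 1, 3, 5 mod 2: every variable appears an even number of times on the left, so the left side is 0.
But the right sides sum to 1 (mod 2). 0 ≠ 1 — the system is inconsistent.

Unsatisfiable — no assignment works.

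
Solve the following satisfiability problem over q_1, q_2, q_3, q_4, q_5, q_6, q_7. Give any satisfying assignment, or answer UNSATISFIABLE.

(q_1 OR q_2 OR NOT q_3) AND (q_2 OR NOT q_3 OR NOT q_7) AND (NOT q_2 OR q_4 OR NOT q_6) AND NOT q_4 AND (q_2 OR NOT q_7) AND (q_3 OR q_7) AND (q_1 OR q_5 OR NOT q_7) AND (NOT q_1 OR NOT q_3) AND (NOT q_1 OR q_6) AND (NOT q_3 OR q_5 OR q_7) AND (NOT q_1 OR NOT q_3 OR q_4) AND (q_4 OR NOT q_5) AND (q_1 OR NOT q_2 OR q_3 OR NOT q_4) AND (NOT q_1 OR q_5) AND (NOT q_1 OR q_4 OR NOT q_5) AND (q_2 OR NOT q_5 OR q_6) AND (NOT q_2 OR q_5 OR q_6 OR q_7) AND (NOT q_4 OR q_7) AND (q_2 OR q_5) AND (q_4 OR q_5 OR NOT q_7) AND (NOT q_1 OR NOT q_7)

Case q_4 = True:
  Clause (NOT q_4) is falsified — contradiction.
Case q_4 = False:
  (q_4 OR NOT q_5) forces q_5 = False.
  (NOT q_1 OR q_5) forces q_1 = False.
  (q_1 OR q_5 OR NOT q_7) forces q_7 = False.
  (q_3 OR q_7) forces q_3 = True.
  Clause (NOT q_3 OR q_5 OR q_7) is falsified — contradiction.
Both cases fail, so the formula is unsatisfiable.

UNSATISFIABLE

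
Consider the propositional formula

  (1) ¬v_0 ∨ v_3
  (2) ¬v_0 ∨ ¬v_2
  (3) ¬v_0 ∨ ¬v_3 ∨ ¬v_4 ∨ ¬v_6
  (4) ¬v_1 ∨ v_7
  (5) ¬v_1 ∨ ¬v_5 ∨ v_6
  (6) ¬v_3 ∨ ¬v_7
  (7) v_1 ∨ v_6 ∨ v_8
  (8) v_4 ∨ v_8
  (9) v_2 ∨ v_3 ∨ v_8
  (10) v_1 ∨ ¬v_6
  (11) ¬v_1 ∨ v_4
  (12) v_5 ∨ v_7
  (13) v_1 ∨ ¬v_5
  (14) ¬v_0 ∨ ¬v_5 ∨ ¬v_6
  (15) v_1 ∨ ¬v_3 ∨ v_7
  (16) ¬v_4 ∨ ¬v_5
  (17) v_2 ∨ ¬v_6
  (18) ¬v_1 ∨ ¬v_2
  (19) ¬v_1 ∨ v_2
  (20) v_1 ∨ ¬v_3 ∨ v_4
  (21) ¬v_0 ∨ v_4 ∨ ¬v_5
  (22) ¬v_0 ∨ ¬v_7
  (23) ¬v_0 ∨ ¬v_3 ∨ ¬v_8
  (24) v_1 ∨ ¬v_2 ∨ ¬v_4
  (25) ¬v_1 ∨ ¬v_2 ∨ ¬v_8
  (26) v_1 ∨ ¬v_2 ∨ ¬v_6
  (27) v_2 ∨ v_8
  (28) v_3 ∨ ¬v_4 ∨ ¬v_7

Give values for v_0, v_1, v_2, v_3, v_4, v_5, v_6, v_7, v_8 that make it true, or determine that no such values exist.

v_0=F, v_1=F, v_2=F, v_3=F, v_4=F, v_5=F, v_6=F, v_7=T, v_8=T

Try v_0 = True:
  (¬v_0 ∨ v_3) forces v_3 = True.
  (¬v_0 ∨ ¬v_2) forces v_2 = False.
  (¬v_3 ∨ ¬v_7) forces v_7 = False.
  (¬v_1 ∨ v_7) forces v_1 = False.
  clause (v_1 ∨ ¬v_3 ∨ v_7) is falsified — backtrack.
So v_0 = False.
Try v_1 = True:
  (¬v_1 ∨ v_7) forces v_7 = True.
  (¬v_3 ∨ ¬v_7) forces v_3 = False.
  (¬v_1 ∨ v_4) forces v_4 = True.
  clause (v_3 ∨ ¬v_4 ∨ ¬v_7) is falsified — backtrack.
So v_1 = False.
  then (v_1 ∨ ¬v_6) forces v_6 = False.
  then (v_1 ∨ ¬v_5) forces v_5 = False.
  then (v_1 ∨ v_6 ∨ v_8) forces v_8 = True.
  then (v_5 ∨ v_7) forces v_7 = True.
  then (¬v_3 ∨ ¬v_7) forces v_3 = False.
  then (v_3 ∨ ¬v_4 ∨ ¬v_7) forces v_4 = False.
Set v_2 = False.
All clauses satisfied.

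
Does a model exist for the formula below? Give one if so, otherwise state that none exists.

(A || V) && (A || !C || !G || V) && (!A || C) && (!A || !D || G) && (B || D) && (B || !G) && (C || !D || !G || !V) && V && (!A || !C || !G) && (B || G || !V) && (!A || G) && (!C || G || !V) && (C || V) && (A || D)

Unit clause (V) forces V = True.
Try A = True:
  (!A || C) forces C = True.
  (!A || !C || !G) forces G = False.
  clause (!A || G) is falsified — backtrack.
So A = False.
  then (A || D) forces D = True.
Set B = True.
Set G = True.
  then (C || !D || !G || !V) forces C = True.
All clauses satisfied.

V=T; A=F; D=T; B=T; G=T; C=T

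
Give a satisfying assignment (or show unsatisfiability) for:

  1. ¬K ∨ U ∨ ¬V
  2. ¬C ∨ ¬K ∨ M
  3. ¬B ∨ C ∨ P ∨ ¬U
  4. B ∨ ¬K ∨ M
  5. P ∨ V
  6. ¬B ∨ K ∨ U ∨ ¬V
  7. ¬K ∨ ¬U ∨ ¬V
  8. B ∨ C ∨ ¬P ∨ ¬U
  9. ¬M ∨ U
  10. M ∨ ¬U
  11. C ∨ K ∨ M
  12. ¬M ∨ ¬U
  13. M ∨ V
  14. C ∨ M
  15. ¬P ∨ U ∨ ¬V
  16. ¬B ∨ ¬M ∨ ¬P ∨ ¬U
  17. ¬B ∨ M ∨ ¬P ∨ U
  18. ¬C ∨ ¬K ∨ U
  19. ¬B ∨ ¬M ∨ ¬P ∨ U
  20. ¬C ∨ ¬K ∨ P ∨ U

V = True; C = True; B = False; P = False; U = False; K = False; M = False

Try V = False:
  (P ∨ V) forces P = True.
  (M ∨ V) forces M = True.
  (¬M ∨ U) forces U = True.
  clause (¬M ∨ ¬U) is falsified — backtrack.
So V = True.
Set C = True.
Set B = False.
Try P = True:
  (¬P ∨ U ∨ ¬V) forces U = True.
  (¬K ∨ ¬U ∨ ¬V) forces K = False.
  (M ∨ ¬U) forces M = True.
  clause (¬M ∨ ¬U) is falsified — backtrack.
So P = False.
Set U = False.
  then (¬K ∨ U ∨ ¬V) forces K = False.
  then (¬M ∨ U) forces M = False.
All clauses satisfied.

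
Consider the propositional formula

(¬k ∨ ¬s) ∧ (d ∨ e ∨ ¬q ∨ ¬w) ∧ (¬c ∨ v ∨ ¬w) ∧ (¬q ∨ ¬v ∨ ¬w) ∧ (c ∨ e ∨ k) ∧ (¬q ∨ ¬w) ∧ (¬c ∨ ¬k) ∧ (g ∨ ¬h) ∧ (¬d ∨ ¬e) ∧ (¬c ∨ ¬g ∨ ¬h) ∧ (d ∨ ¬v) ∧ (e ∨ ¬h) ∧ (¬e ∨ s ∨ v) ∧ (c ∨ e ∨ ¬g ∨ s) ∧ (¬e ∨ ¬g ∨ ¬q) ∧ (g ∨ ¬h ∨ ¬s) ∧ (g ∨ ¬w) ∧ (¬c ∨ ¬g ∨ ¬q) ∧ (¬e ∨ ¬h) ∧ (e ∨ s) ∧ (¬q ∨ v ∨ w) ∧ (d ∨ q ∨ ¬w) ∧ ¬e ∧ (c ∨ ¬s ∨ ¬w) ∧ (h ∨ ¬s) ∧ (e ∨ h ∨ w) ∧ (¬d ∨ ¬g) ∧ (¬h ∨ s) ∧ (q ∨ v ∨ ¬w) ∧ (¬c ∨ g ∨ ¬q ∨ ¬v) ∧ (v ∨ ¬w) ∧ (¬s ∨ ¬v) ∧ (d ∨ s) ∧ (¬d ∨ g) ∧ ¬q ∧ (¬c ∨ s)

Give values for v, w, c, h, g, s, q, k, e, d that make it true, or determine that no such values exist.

UNSATISFIABLE

Case e = True:
  Clause (¬e) is falsified — contradiction.
Case e = False:
  (e ∨ ¬h) forces h = False.
  (e ∨ s) forces s = True.
  Clause (h ∨ ¬s) is falsified — contradiction.
Both cases fail, so the formula is unsatisfiable.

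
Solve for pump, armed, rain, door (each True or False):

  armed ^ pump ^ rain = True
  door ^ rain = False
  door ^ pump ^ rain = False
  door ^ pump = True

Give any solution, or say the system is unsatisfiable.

pump: False, armed: False, rain: True, door: True

armed ^ pump ^ rain = F ^ F ^ T = True ✓
door ^ rain = T ^ T = False ✓
door ^ pump ^ rain = T ^ F ^ T = False ✓
door ^ pump = T ^ F = True ✓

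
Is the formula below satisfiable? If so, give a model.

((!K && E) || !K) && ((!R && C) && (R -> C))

R = False, C = True, E = True, K = False

  (!K && E) || !K = True
    !K && E = True
      !K = True
    !K = True
  (!R && C) && (R -> C) = True
    !R && C = True
      !R = True
    R -> C = True
Both conjuncts True, so the formula holds.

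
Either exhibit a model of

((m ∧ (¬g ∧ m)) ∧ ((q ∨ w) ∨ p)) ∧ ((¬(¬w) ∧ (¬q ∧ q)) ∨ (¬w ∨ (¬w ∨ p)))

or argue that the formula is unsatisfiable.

p = True; g = False; m = True; q = True; w = True

  (m ∧ (¬g ∧ m)) ∧ ((q ∨ w) ∨ p) = True
    m ∧ (¬g ∧ m) = True
      ¬g ∧ m = True
        ¬g = True
    (q ∨ w) ∨ p = True
      q ∨ w = True
  (¬(¬w) ∧ (¬q ∧ q)) ∨ (¬w ∨ (¬w ∨ p)) = True
    ¬(¬w) ∧ (¬q ∧ q) = False
      ¬(¬w) = True
        ¬w = False
      ¬q ∧ q = False
        ¬q = False
    ¬w ∨ (¬w ∨ p) = True
      ¬w = False
      ¬w ∨ p = True
        ¬w = False
Both conjuncts True, so the formula holds.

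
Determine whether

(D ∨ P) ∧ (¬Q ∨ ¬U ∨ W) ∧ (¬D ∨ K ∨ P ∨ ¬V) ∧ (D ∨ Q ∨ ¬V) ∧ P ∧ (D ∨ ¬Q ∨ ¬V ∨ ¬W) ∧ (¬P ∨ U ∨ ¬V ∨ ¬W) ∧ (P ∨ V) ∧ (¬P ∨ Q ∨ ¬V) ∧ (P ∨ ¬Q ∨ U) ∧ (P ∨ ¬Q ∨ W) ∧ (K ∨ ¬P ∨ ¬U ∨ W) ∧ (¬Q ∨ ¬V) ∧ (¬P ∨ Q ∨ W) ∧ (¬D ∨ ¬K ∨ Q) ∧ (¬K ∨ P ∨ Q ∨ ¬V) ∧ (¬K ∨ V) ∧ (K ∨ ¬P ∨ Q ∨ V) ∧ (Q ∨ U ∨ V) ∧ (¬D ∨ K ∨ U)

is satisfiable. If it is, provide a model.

K = False, Q = True, W = True, U = True, D = True, P = True, V = False

Unit clause (P) forces P = True.
Try K = True:
  (¬K ∨ V) forces V = True.
  (¬P ∨ Q ∨ ¬V) forces Q = True.
  clause (¬Q ∨ ¬V) is falsified — backtrack.
So K = False.
Set Q = True.
  then (¬Q ∨ ¬V) forces V = False.
Set W = True.
Set U = True.
Set D = True.
All clauses satisfied.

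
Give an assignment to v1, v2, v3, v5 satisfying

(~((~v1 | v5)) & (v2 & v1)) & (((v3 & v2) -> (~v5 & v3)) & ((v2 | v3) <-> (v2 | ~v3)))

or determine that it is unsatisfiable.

v1 = True, v2 = True, v3 = False, v5 = False

  ~((~v1 | v5)) & (v2 & v1) = True
    ~((~v1 | v5)) = True
      ~v1 | v5 = False
        ~v1 = False
    v2 & v1 = True
  ((v3 & v2) -> (~v5 & v3)) & ((v2 | v3) <-> (v2 | ~v3)) = True
    (v3 & v2) -> (~v5 & v3) = True
      v3 & v2 = False
      ~v5 & v3 = False
        ~v5 = True
    (v2 | v3) <-> (v2 | ~v3) = True
      v2 | v3 = True
      v2 | ~v3 = True
        ~v3 = True
Both conjuncts True, so the formula holds.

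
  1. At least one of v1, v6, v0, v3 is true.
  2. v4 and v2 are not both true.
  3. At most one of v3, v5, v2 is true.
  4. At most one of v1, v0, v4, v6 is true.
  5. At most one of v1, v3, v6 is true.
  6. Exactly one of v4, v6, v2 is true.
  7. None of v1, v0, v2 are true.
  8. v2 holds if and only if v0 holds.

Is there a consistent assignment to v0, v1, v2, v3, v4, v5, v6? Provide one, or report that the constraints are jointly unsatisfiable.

v0 = False, v1 = False, v2 = False, v3 = False, v4 = False, v5 = False, v6 = True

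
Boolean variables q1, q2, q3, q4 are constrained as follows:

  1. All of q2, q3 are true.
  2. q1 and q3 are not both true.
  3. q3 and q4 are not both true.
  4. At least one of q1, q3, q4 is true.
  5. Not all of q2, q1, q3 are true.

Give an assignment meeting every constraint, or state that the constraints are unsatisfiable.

q1: False, q2: True, q3: True, q4: False

  (1) {q2, q3}: all 2 true ✓
  (2) q1=F, q3=T — not both ✓
  (3) q3=T, q4=F — not both ✓
  (4) {q1, q3, q4}: 1 true — at least one ✓
  (5) {q2, q1, q3}: 2/3 true — not all ✓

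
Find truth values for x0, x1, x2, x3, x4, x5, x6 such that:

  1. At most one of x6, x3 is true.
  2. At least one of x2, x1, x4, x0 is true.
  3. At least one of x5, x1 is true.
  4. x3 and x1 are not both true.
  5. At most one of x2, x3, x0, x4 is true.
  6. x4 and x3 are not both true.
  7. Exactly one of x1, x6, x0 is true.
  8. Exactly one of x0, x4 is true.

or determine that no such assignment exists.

x0 = True, x1 = False, x2 = False, x3 = False, x4 = False, x5 = True, x6 = False

  (1) {x6, x3}: 0 true — at most one ✓
  (2) {x2, x1, x4, x0}: 1 true — at least one ✓
  (3) {x5, x1}: 1 true — at least one ✓
  (4) x3=F, x1=F — not both ✓
  (5) {x2, x3, x0, x4}: 1 true — at most one ✓
  (6) x4=F, x3=F — not both ✓
  (7) {x1, x6, x0}: 1 true — exactly one ✓
  (8) {x0, x4}: 1 true — exactly one ✓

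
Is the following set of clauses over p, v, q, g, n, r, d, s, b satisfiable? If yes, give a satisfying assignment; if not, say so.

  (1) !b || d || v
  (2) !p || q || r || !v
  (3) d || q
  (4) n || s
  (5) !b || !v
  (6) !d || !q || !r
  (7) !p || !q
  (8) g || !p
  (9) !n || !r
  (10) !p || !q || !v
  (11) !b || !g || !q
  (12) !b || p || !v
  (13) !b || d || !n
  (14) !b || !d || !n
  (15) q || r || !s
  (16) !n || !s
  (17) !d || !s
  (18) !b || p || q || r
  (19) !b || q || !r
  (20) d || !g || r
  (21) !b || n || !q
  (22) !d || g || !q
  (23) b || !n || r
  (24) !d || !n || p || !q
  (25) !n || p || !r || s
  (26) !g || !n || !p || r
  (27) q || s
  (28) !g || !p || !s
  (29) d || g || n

p: False, v: True, q: True, g: True, n: False, r: True, d: False, s: True, b: False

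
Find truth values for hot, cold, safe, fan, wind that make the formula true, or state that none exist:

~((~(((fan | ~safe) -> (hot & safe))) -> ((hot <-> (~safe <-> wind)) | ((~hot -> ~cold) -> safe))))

hot = True, cold = True, safe = False, fan = True, wind = False

  ~((~(((fan | ~safe) -> (hot & safe))) -> ((hot <-> (~safe <-> wind)) | ((~hot -> ~cold) -> safe)))) = True
    ~(((fan | ~safe) -> (hot & safe))) -> ((hot <-> (~safe <-> wind)) | ((~hot -> ~cold) -> safe)) = False
      ~(((fan | ~safe) -> (hot & safe))) = True
        (fan | ~safe) -> (hot & safe) = False
          fan | ~safe = True
            ~safe = True
          hot & safe = False
      (hot <-> (~safe <-> wind)) | ((~hot -> ~cold) -> safe) = False
        hot <-> (~safe <-> wind) = False
          ~safe <-> wind = False
            ~safe = True
        (~hot -> ~cold) -> safe = False
          ~hot -> ~cold = True
            ~hot = False
            ~cold = False
The formula evaluates to True.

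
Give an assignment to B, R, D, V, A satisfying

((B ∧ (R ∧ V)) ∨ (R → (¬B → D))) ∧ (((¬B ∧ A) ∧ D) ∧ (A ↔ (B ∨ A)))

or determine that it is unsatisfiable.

B = False; R = True; D = True; V = False; A = True

  (B ∧ (R ∧ V)) ∨ (R → (¬B → D)) = True
    B ∧ (R ∧ V) = False
      R ∧ V = False
    R → (¬B → D) = True
      ¬B → D = True
        ¬B = True
  ((¬B ∧ A) ∧ D) ∧ (A ↔ (B ∨ A)) = True
    (¬B ∧ A) ∧ D = True
      ¬B ∧ A = True
        ¬B = True
    A ↔ (B ∨ A) = True
      B ∨ A = True
Both conjuncts True, so the formula holds.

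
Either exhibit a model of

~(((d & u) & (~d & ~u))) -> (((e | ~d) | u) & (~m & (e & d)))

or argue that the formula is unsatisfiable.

m = False; u = False; e = True; d = True

  ~(((d & u) & (~d & ~u))) -> (((e | ~d) | u) & (~m & (e & d))) = True
    ~(((d & u) & (~d & ~u))) = True
      (d & u) & (~d & ~u) = False
        d & u = False
        ~d & ~u = False
          ~d = False
          ~u = True
    ((e | ~d) | u) & (~m & (e & d)) = True
      (e | ~d) | u = True
        e | ~d = True
          ~d = False
      ~m & (e & d) = True
        ~m = True
        e & d = True
The formula evaluates to True.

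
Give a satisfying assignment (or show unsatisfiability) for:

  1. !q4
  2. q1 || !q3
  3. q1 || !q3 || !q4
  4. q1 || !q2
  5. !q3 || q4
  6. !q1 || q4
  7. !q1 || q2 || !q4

Unit clause (!q4) forces q4 = False.
In (!q3 || q4) only !q3 is left, so q3 = False.
In (!q1 || q4) only !q1 is left, so q1 = False.
In (q1 || !q2) only !q2 is left, so q2 = False.
Check each clause:
  (!q4): !q4 holds.
  (q1 || !q3): !q3 holds.
  (q1 || !q3 || !q4): !q3 holds.
  (q1 || !q2): !q2 holds.
  (!q3 || q4): !q3 holds.
  (!q1 || q4): !q1 holds.
  (!q1 || q2 || !q4): !q1 holds.
All clauses satisfied.

q1=F, q2=F, q3=F, q4=F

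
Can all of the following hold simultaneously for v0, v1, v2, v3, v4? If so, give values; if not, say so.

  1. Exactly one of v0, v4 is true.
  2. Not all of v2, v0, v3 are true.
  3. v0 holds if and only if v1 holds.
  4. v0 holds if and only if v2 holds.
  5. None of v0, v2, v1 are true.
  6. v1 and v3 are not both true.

v0: False, v1: False, v2: False, v3: False, v4: True

  (1) {v0, v4}: 1 true — exactly one ✓
  (2) {v2, v0, v3}: 0/3 true — not all ✓
  (3) v0=F, v1=F — same ✓
  (4) v0=F, v2=F — same ✓
  (5) {v0, v2, v1}: 0 true — none ✓
  (6) v1=F, v3=F — not both ✓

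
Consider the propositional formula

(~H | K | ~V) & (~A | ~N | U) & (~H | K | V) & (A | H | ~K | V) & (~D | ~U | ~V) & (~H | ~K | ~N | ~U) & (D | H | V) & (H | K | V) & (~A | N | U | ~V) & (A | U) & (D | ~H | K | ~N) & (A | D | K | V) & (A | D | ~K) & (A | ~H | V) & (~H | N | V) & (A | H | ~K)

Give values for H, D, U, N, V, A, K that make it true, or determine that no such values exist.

Set H = False.
Set D = True.
Set U = True.
  then (~D | ~U | ~V) forces V = False.
  then (H | K | V) forces K = True.
  then (A | H | ~K) forces A = True.
Set N = False.
All clauses satisfied.

H=F; D=T; U=T; N=F; V=F; A=T; K=T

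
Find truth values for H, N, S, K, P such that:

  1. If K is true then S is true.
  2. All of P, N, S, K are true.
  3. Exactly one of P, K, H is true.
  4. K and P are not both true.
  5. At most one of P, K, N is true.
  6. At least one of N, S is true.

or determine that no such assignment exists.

Case N = True:
  (2) forces P = True.
  Constraint (5) is violated (P=T, N=T) — contradiction.
Case N = False:
  Constraint (2) is violated (N=F) — contradiction.
Both cases fail — unsatisfiable.

UNSATISFIABLE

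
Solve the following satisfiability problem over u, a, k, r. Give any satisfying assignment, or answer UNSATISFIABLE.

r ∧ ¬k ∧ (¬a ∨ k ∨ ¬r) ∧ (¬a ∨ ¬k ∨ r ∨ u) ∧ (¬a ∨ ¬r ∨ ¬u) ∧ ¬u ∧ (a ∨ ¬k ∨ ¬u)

u: False, a: False, k: False, r: True

Unit clause (r) forces r = True.
Unit clause (¬k) forces k = False.
In (¬a ∨ k ∨ ¬r) only ¬a is left, so a = False.
Unit clause (¬u) forces u = False.
All clauses satisfied.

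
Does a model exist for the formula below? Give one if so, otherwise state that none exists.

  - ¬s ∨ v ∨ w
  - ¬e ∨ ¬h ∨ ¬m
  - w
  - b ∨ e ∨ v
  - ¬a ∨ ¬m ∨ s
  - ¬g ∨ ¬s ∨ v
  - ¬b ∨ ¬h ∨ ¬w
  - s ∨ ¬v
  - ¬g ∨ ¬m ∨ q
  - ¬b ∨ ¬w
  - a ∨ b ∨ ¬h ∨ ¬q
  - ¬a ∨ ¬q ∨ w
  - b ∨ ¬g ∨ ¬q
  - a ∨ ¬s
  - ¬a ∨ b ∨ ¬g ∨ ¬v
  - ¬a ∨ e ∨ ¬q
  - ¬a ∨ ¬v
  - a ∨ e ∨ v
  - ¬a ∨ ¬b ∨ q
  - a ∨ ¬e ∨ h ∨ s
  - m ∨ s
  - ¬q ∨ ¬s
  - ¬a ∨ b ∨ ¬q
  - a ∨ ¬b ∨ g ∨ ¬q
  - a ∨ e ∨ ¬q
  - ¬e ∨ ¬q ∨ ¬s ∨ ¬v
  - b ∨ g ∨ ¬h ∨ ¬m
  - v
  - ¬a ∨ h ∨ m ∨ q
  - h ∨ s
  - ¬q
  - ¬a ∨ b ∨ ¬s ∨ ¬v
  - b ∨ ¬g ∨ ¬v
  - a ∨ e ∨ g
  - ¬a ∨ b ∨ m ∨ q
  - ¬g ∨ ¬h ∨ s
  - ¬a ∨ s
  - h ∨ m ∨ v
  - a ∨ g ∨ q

Case w = True:
  (¬b ∨ ¬w) forces b = False.
  (v) forces v = True.
  (s ∨ ¬v) forces s = True.
  (a ∨ ¬s) forces a = True.
  Clause (¬a ∨ ¬v) is falsified — contradiction.
Case w = False:
  Clause (w) is falsified — contradiction.
Both cases fail, so the formula is unsatisfiable.

Unsatisfiable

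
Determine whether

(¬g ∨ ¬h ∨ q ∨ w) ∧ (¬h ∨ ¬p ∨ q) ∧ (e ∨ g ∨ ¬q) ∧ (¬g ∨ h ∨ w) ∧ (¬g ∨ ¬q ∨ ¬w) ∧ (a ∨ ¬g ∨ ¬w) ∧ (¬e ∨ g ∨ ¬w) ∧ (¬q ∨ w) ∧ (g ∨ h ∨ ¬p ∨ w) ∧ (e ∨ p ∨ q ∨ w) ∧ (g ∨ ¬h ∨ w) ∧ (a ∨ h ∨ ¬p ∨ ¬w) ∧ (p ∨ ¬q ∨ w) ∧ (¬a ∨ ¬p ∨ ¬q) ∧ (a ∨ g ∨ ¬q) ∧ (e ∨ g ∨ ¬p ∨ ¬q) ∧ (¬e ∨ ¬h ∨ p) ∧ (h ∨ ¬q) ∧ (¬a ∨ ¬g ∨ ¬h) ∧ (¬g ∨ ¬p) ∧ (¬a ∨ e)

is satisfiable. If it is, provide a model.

Set g = False.
Set p = False.
Try q = True:
  (e ∨ g ∨ ¬q) forces e = True.
  (¬e ∨ g ∨ ¬w) forces w = False.
  clause (¬q ∨ w) is falsified — backtrack.
So q = False.
Set e = True.
  then (¬e ∨ g ∨ ¬w) forces w = False.
  then (g ∨ ¬h ∨ w) forces h = False.
Set a = False.
All clauses satisfied.

g = False, p = False, q = False, e = True, a = False, w = False, h = False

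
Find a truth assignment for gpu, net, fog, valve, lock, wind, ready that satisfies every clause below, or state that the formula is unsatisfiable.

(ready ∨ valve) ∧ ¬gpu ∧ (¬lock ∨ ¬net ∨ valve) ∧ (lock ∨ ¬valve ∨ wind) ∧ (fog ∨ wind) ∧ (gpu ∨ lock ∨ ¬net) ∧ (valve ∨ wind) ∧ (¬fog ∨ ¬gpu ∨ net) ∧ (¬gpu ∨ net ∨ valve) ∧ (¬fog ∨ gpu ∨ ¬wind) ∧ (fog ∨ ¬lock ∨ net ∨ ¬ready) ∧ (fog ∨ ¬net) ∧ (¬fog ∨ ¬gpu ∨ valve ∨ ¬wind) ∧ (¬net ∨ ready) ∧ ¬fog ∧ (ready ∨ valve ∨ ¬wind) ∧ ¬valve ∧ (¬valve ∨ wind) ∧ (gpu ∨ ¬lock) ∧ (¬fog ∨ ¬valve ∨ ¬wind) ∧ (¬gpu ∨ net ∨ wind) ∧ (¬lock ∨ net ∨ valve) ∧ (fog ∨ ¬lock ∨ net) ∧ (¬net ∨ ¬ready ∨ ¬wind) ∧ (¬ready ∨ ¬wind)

UNSATISFIABLE

Case valve = True:
  Clause (¬valve) is falsified — contradiction.
Case valve = False:
  (ready ∨ valve) forces ready = True.
  (¬gpu) forces gpu = False.
  (valve ∨ wind) forces wind = True.
  Clause (¬ready ∨ ¬wind) is falsified — contradiction.
Both cases fail, so the formula is unsatisfiable.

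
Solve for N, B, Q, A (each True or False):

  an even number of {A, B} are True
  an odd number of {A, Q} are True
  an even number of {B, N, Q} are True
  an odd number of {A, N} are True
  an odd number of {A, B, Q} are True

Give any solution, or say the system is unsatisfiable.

N: True; B: False; Q: True; A: False

{A, B}: 0 true → even ✓
{A, Q}: 1 true → odd ✓
{B, N, Q}: 2 true → even ✓
{A, N}: 1 true → odd ✓
{A, B, Q}: 1 true → odd ✓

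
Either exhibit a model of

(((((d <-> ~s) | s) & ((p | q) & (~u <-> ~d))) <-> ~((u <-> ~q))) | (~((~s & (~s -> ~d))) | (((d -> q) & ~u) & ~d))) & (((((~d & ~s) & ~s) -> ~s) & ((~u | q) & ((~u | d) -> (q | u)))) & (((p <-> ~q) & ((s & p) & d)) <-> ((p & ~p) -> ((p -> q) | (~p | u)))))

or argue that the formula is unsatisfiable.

UNSATISFIABLE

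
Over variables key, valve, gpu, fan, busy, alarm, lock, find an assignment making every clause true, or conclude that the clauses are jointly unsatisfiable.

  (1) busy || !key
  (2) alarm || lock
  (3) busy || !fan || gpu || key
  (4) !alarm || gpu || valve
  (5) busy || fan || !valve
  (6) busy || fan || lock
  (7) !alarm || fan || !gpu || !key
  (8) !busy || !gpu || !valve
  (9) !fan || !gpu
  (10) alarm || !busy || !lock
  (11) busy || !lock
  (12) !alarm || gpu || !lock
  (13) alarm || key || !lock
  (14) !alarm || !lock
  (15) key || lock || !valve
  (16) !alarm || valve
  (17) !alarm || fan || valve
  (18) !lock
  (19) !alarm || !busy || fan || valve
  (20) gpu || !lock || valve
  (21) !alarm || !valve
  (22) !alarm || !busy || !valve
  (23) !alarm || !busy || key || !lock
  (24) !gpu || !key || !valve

No satisfying assignment exists.

Case lock = True:
  Clause (!lock) is falsified — contradiction.
Case lock = False:
  (alarm || lock) forces alarm = True.
  (!alarm || valve) forces valve = True.
  Clause (!alarm || !valve) is falsified — contradiction.
Both cases fail, so the formula is unsatisfiable.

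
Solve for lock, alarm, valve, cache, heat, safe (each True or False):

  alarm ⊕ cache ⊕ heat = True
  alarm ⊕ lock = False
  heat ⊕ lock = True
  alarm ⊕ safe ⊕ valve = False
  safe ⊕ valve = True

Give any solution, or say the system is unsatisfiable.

lock = True, alarm = True, valve = True, cache = False, heat = False, safe = False

alarm ⊕ cache ⊕ heat = T ⊕ F ⊕ F = True ✓
alarm ⊕ lock = T ⊕ T = False ✓
heat ⊕ lock = F ⊕ T = True ✓
alarm ⊕ safe ⊕ valve = T ⊕ F ⊕ T = False ✓
safe ⊕ valve = F ⊕ T = True ✓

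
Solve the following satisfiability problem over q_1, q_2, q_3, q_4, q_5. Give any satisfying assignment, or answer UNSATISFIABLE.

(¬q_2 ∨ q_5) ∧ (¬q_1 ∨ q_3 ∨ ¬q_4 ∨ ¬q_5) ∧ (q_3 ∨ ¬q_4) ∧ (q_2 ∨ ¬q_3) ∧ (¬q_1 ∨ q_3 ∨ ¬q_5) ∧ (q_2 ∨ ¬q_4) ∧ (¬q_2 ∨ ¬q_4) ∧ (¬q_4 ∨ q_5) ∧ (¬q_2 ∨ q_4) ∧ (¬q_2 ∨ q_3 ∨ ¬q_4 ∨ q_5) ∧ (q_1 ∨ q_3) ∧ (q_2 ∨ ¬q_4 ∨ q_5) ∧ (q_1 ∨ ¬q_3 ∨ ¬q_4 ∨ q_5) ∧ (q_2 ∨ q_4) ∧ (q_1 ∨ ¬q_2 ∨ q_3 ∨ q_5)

Case q_4 = True:
  (q_3 ∨ ¬q_4) forces q_3 = True.
  (q_2 ∨ ¬q_3) forces q_2 = True.
  Clause (¬q_2 ∨ ¬q_4) is falsified — contradiction.
Case q_4 = False:
  (¬q_2 ∨ q_4) forces q_2 = False.
  Clause (q_2 ∨ q_4) is falsified — contradiction.
Both cases fail, so the formula is unsatisfiable.

UNSATISFIABLE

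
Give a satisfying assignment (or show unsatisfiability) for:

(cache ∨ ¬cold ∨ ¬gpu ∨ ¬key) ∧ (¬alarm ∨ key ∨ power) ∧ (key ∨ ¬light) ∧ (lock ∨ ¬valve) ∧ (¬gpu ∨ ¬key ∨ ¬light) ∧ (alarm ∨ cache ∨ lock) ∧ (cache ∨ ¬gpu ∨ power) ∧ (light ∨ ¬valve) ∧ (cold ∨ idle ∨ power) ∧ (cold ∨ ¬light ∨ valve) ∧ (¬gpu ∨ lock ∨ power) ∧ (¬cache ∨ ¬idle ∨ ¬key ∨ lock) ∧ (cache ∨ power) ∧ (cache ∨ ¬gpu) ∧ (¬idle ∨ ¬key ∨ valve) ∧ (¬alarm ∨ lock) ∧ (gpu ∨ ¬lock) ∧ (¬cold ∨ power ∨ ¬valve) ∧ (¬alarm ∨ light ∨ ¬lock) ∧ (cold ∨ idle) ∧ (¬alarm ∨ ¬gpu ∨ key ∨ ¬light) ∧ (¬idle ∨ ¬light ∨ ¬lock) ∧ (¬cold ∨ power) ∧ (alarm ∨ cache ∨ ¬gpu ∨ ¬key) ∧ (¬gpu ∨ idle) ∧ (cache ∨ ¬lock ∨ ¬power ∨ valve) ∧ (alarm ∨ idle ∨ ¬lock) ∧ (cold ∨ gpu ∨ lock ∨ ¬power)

Set idle = True.
Try key = True:
  (¬idle ∨ ¬key ∨ valve) forces valve = True.
  (lock ∨ ¬valve) forces lock = True.
  (light ∨ ¬valve) forces light = True.
  clause (¬idle ∨ ¬light ∨ ¬lock) is falsified — backtrack.
So key = False.
  then (key ∨ ¬light) forces light = False.
  then (light ∨ ¬valve) forces valve = False.
Set cold = True.
  then (¬cold ∨ power) forces power = True.
Try alarm = True:
  (¬alarm ∨ lock) forces lock = True.
  clause (¬alarm ∨ light ∨ ¬lock) is falsified — backtrack.
So alarm = False.
Set gpu = False.
  then (gpu ∨ ¬lock) forces lock = False.
  then (alarm ∨ cache ∨ lock) forces cache = True.
All clauses satisfied.

idle: True; key: False; cold: True; alarm: False; gpu: False; light: False; valve: False; cache: True; lock: False; power: True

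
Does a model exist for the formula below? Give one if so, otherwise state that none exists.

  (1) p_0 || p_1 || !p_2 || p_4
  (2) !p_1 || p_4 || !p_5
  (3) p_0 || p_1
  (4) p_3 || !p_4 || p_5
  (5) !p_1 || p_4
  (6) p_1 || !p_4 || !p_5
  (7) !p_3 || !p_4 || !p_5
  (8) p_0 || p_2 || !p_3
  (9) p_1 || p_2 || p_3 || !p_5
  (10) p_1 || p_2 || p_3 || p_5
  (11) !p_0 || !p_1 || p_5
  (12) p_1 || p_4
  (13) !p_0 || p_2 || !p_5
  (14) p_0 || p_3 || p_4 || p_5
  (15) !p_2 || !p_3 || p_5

Set p_0 = False.
  then (p_0 || p_1) forces p_1 = True.
  then (!p_1 || p_4) forces p_4 = True.
Set p_2 = True.
Try p_3 = True:
  (!p_3 || !p_4 || !p_5) forces p_5 = False.
  clause (!p_2 || !p_3 || p_5) is falsified — backtrack.
So p_3 = False.
  then (p_3 || !p_4 || p_5) forces p_5 = True.
All clauses satisfied.

p_0=F, p_1=T, p_2=T, p_3=F, p_4=T, p_5=T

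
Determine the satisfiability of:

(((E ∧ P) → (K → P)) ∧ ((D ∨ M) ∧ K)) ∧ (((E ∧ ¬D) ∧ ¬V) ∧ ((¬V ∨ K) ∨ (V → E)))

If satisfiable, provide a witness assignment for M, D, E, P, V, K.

M: True, D: False, E: True, P: False, V: False, K: True

  ((E ∧ P) → (K → P)) ∧ ((D ∨ M) ∧ K) = True
    (E ∧ P) → (K → P) = True
      E ∧ P = False
      K → P = False
    (D ∨ M) ∧ K = True
      D ∨ M = True
  ((E ∧ ¬D) ∧ ¬V) ∧ ((¬V ∨ K) ∨ (V → E)) = True
    (E ∧ ¬D) ∧ ¬V = True
      E ∧ ¬D = True
        ¬D = True
      ¬V = True
    (¬V ∨ K) ∨ (V → E) = True
      ¬V ∨ K = True
        ¬V = True
      V → E = True
Both conjuncts True, so the formula holds.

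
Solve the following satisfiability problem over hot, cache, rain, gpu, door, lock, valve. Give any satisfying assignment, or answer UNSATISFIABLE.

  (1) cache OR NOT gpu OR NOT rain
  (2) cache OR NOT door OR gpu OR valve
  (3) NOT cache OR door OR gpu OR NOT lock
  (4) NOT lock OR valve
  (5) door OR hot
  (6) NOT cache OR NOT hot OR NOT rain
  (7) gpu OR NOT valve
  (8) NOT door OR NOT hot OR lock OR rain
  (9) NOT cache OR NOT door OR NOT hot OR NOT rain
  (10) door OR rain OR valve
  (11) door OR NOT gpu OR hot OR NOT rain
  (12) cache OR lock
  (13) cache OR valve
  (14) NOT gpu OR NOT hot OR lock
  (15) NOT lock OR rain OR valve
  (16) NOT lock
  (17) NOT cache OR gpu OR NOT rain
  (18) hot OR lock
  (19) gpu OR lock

Unsatisfiable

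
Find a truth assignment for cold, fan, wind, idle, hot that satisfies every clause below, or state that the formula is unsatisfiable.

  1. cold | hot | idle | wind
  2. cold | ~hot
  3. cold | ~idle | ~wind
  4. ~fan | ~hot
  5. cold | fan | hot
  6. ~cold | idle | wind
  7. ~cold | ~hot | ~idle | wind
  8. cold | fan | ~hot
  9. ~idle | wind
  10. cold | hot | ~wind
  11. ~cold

The formula is unsatisfiable.

Case cold = True:
  Clause (~cold) is falsified — contradiction.
Case cold = False:
  (cold | ~hot) forces hot = False.
  (cold | fan | hot) forces fan = True.
  (cold | hot | ~wind) forces wind = False.
  (cold | hot | idle | wind) forces idle = True.
  Clause (~idle | wind) is falsified — contradiction.
Both cases fail, so the formula is unsatisfiable.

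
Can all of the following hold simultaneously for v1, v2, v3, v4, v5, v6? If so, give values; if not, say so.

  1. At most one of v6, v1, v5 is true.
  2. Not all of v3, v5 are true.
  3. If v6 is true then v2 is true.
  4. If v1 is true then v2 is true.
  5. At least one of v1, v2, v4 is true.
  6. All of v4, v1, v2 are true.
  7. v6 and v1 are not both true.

v1: True, v2: True, v3: True, v4: True, v5: False, v6: False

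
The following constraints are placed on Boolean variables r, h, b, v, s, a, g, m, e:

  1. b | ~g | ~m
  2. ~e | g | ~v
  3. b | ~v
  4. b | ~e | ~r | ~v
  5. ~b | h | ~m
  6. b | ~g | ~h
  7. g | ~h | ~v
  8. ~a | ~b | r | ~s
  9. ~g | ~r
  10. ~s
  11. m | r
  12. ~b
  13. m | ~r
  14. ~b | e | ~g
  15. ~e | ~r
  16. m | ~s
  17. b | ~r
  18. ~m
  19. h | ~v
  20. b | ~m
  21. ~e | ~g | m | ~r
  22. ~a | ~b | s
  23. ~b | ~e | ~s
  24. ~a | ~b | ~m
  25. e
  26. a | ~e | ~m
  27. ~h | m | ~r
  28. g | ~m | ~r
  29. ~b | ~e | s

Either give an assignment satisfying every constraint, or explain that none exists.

No satisfying assignment exists.

Case m = True:
  Clause (~m) is falsified — contradiction.
Case m = False:
  (~s) forces s = False.
  (m | r) forces r = True.
  Clause (m | ~r) is falsified — contradiction.
Both cases fail, so the formula is unsatisfiable.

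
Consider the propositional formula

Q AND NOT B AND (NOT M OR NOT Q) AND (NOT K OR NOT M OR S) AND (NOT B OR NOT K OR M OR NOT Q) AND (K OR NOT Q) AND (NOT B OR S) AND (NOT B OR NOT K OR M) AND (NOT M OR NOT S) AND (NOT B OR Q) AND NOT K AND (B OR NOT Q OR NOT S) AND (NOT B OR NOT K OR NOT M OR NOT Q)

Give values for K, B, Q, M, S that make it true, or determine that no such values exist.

UNSATISFIABLE

Case K = True:
  Clause (NOT K) is falsified — contradiction.
Case K = False:
  (Q) forces Q = True.
  Clause (K OR NOT Q) is falsified — contradiction.
Both cases fail, so the formula is unsatisfiable.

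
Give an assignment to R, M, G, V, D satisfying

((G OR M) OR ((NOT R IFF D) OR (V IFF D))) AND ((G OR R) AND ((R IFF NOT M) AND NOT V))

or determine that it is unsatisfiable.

R=T; M=F; G=T; V=F; D=F

  (G OR M) OR ((NOT R IFF D) OR (V IFF D)) = True
    G OR M = True
    (NOT R IFF D) OR (V IFF D) = True
      NOT R IFF D = True
        NOT R = False
      V IFF D = True
  (G OR R) AND ((R IFF NOT M) AND NOT V) = True
    G OR R = True
    (R IFF NOT M) AND NOT V = True
      R IFF NOT M = True
        NOT M = True
      NOT V = True
Both conjuncts True, so the formula holds.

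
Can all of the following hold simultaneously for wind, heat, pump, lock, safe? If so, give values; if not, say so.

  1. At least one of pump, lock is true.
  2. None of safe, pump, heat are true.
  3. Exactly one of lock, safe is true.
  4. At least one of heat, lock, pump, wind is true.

wind=F; heat=F; pump=F; lock=T; safe=F

  (1) {pump, lock}: 1 true — at least one ✓
  (2) {safe, pump, heat}: 0 true — none ✓
  (3) {lock, safe}: 1 true — exactly one ✓
  (4) {heat, lock, pump, wind}: 1 true — at least one ✓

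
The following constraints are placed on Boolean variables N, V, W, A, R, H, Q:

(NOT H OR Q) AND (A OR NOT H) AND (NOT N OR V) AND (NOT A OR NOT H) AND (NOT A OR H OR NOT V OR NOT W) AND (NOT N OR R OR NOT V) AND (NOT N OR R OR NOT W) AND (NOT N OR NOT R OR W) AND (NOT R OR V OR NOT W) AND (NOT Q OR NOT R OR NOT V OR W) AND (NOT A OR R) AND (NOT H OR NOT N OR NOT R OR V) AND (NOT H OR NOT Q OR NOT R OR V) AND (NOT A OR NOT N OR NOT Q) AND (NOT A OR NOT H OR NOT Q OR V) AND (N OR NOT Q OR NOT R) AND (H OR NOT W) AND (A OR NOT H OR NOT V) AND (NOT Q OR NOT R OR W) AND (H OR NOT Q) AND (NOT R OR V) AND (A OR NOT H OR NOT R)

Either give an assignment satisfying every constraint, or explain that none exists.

N=F, V=T, W=F, A=F, R=T, H=F, Q=F

Set N = False.
Set V = True.
Try W = True:
  (H OR NOT W) forces H = True.
  (NOT H OR Q) forces Q = True.
  (A OR NOT H) forces A = True.
  clause (NOT A OR NOT H) is falsified — backtrack.
So W = False.
Set A = False.
  then (A OR NOT H) forces H = False.
  then (H OR NOT Q) forces Q = False.
Set R = True.
All clauses satisfied.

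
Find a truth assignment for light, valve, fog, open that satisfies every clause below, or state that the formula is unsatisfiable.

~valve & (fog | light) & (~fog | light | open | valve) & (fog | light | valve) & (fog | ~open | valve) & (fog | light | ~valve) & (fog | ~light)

light=F; valve=F; fog=T; open=T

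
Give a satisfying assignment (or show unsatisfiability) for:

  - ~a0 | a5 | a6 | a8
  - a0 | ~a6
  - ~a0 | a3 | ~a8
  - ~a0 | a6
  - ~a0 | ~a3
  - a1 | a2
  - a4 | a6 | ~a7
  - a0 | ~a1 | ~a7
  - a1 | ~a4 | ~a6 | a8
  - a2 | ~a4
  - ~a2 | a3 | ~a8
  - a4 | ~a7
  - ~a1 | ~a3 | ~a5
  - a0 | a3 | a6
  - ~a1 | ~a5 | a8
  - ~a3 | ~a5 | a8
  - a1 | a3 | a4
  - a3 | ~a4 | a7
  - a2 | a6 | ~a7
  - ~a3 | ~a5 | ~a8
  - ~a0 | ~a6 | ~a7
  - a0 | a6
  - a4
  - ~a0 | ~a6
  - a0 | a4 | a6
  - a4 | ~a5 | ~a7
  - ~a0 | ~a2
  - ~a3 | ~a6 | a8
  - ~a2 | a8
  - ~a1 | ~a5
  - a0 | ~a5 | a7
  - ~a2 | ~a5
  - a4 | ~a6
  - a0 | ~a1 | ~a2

Case a0 = True:
  (~a0 | a6) forces a6 = True.
  Clause (~a0 | ~a6) is falsified — contradiction.
Case a0 = False:
  (a0 | ~a6) forces a6 = False.
  Clause (a0 | a6) is falsified — contradiction.
Both cases fail, so the formula is unsatisfiable.

No satisfying assignment exists.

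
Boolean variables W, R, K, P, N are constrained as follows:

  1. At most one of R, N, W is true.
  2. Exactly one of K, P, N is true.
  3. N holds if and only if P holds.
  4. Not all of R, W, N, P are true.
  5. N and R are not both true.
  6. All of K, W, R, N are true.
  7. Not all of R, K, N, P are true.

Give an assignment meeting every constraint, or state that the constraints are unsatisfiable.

The formula is unsatisfiable.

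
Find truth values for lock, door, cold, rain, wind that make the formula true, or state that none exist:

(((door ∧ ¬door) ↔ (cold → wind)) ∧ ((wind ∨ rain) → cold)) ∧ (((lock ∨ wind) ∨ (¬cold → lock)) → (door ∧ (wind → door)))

lock: False; door: True; cold: True; rain: True; wind: False

  ((door ∧ ¬door) ↔ (cold → wind)) ∧ ((wind ∨ rain) → cold) = True
    (door ∧ ¬door) ↔ (cold → wind) = True
      door ∧ ¬door = False
        ¬door = False
      cold → wind = False
    (wind ∨ rain) → cold = True
      wind ∨ rain = True
  ((lock ∨ wind) ∨ (¬cold → lock)) → (door ∧ (wind → door)) = True
    (lock ∨ wind) ∨ (¬cold → lock) = True
      lock ∨ wind = False
      ¬cold → lock = True
        ¬cold = False
    door ∧ (wind → door) = True
      wind → door = True
Both conjuncts True, so the formula holds.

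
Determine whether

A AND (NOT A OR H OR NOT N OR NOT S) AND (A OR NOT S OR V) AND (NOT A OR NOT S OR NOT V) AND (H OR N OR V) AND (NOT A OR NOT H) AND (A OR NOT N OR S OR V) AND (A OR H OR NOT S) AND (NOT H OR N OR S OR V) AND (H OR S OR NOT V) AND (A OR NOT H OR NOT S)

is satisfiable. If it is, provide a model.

N=T, A=T, H=F, S=F, V=F

Unit clause (A) forces A = True.
In (NOT A OR NOT H) only NOT H is left, so H = False.
Try N = False:
  (H OR N OR V) forces V = True.
  (NOT A OR NOT S OR NOT V) forces S = False.
  clause (H OR S OR NOT V) is falsified — backtrack.
So N = True.
  then (NOT A OR H OR NOT N OR NOT S) forces S = False.
  then (H OR S OR NOT V) forces V = False.
All clauses satisfied.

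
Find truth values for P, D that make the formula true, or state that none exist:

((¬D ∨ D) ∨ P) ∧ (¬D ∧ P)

P = True, D = False

  (¬D ∨ D) ∨ P = True
    ¬D ∨ D = True
      ¬D = True
  ¬D ∧ P = True
    ¬D = True
Both conjuncts True, so the formula holds.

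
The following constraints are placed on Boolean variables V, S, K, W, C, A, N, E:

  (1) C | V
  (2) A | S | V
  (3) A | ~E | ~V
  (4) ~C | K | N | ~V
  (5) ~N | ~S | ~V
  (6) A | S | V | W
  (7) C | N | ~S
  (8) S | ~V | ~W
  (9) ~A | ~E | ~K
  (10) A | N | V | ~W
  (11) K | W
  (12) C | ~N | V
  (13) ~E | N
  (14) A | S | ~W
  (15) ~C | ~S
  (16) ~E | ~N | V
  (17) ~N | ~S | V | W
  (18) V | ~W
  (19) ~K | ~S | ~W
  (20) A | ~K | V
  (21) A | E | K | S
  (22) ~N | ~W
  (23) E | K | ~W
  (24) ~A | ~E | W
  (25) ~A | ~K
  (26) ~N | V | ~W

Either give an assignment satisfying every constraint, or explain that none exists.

Set V = True.
Try S = True:
  (~N | ~S | ~V) forces N = False.
  (C | N | ~S) forces C = True.
  clause (~C | ~S) is falsified — backtrack.
So S = False.
  then (S | ~V | ~W) forces W = False.
  then (K | W) forces K = True.
  then (~A | ~K) forces A = False.
  then (A | ~E | ~V) forces E = False.
Set C = False.
Set N = True.
All clauses satisfied.

V=T, S=F, K=T, W=F, C=F, A=F, N=T, E=F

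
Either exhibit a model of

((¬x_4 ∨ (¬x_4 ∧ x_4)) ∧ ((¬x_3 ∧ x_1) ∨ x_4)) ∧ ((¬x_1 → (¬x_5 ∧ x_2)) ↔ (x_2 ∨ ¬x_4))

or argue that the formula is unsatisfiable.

x_1 = True, x_2 = True, x_3 = False, x_4 = False, x_5 = False

  (¬x_4 ∨ (¬x_4 ∧ x_4)) ∧ ((¬x_3 ∧ x_1) ∨ x_4) = True
    ¬x_4 ∨ (¬x_4 ∧ x_4) = True
      ¬x_4 = True
      ¬x_4 ∧ x_4 = False
        ¬x_4 = True
    (¬x_3 ∧ x_1) ∨ x_4 = True
      ¬x_3 ∧ x_1 = True
        ¬x_3 = True
  (¬x_1 → (¬x_5 ∧ x_2)) ↔ (x_2 ∨ ¬x_4) = True
    ¬x_1 → (¬x_5 ∧ x_2) = True
      ¬x_1 = False
      ¬x_5 ∧ x_2 = True
        ¬x_5 = True
    x_2 ∨ ¬x_4 = True
      ¬x_4 = True
Both conjuncts True, so the formula holds.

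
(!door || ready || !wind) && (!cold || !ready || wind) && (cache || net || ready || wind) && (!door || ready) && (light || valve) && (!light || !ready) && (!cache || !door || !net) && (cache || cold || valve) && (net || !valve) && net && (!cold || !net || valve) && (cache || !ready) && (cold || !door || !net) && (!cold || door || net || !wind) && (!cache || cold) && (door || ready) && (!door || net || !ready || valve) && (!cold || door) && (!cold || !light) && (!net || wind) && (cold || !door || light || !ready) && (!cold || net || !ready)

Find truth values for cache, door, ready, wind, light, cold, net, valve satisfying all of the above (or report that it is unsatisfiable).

UNSATISFIABLE

Case cache = True:
  (net) forces net = True.
  (!cache || !door || !net) forces door = False.
  (!cache || cold) forces cold = True.
  Clause (!cold || door) is falsified — contradiction.
Case cache = False:
  (net) forces net = True.
  (cache || !ready) forces ready = False.
  (!door || ready) forces door = False.
  Clause (door || ready) is falsified — contradiction.
Both cases fail, so the formula is unsatisfiable.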